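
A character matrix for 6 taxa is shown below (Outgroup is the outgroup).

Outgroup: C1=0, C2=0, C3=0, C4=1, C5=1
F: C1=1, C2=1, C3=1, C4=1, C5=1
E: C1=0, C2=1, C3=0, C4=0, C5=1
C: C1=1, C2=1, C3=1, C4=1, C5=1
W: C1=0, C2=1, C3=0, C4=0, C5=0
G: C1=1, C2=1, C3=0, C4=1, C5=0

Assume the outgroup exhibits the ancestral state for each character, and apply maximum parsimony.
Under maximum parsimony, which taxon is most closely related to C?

F

Character polarity is set by the outgroup: the derived state is whichever differs from the outgroup's state, so for C4, C5 the derived state is '0', and for the remaining characters it is '1'.
Only C, F, and G show the derived state '1' for C1, supporting them as a clade.
C2 (derived state '1') is shared by all ingroup taxa — unites the whole ingroup.
C3: derived state '1' in C and F only — synapomorphy for {C, F}.
C4 (derived state '0') is shared by E and W — a synapomorphy uniting that clade.
C5 groups G and W, which is incompatible with the clades supported by the remaining characters; treating it as convergent (homoplasy) costs fewer steps than any alternative tree.
Most parsimonious ingroup topology: (((F,C),G),(E,W)).
C and F form a cherry on this tree, so they are sister taxa.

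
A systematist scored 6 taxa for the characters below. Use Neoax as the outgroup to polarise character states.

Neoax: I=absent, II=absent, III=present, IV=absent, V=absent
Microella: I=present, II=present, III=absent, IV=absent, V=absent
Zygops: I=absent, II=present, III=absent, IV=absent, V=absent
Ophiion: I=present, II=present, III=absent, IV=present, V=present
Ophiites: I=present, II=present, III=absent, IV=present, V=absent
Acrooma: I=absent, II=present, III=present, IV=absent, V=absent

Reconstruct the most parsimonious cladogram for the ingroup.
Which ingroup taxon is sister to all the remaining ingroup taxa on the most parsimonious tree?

Character polarity is set by the outgroup: the derived state is whichever differs from the outgroup's state, so for III the derived state is 'absent', and for the remaining characters it is 'present'.
Only Microella, Ophiion, and Ophiites show the derived state 'present' for I, supporting them as a clade.
II (derived state 'present') is shared by all ingroup taxa — unites the whole ingroup.
Only Microella, Ophiion, Ophiites, and Zygops show the derived state 'absent' for III, supporting them as a clade.
IV (derived state 'present') is shared by Ophiion and Ophiites — a synapomorphy uniting that clade.
V: derived state 'present' in Ophiion only — an autapomorphy, so it tells us nothing about relationships among taxa.
Most parsimonious ingroup topology: (((Microella,(Ophiion,Ophiites)),Zygops),Acrooma).
Acrooma is sister to the clade containing all other ingroup taxa, so it is the earliest-diverging (most basal) ingroup lineage.

Acrooma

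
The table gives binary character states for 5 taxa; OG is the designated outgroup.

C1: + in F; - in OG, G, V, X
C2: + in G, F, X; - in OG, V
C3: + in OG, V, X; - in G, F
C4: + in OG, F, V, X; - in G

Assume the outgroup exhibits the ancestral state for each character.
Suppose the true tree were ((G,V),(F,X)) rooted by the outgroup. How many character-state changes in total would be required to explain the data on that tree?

Map each character onto ((G,V),(F,X)) (rooted by OG) and count the minimum state changes it requires (Fitch parsimony):
C1: 1; C2: 2; C3: 2; C4: 1.
Total tree length = 6.

6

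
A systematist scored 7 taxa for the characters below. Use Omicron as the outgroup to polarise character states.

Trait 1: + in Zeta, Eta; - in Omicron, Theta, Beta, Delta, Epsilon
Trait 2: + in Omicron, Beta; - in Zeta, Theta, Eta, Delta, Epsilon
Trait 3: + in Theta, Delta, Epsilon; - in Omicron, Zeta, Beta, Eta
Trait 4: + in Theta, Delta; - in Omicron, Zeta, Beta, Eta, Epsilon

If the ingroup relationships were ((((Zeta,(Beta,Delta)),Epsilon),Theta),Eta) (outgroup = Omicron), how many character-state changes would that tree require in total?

9

Map each character onto ((((Zeta,(Beta,Delta)),Epsilon),Theta),Eta) (rooted by Omicron) and count the minimum state changes it requires (Fitch parsimony):
Trait 1: 2; Trait 2: 2; Trait 3: 3; Trait 4: 2.
Total tree length = 9.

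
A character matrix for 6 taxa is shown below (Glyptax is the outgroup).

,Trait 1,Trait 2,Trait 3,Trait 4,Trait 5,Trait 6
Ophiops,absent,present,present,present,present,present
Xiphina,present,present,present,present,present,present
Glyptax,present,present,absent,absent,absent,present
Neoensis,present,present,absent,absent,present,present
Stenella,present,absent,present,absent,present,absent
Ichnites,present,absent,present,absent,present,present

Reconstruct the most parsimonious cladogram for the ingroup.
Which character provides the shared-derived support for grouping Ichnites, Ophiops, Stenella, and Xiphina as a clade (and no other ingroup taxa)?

Trait 3

Character polarity is set by the outgroup: the derived state is whichever differs from the outgroup's state, so for Trait 1, Trait 2, Trait 6 the derived state is 'absent', and for the remaining characters it is 'present'.
Trait 1 (derived state 'absent') is unique to Ophiops (autapomorphy; uninformative for grouping).
Trait 2: derived state 'absent' in Ichnites and Stenella only — synapomorphy for {Ichnites, Stenella}.
Trait 3: derived state 'present' in Ichnites, Ophiops, Stenella, and Xiphina only — synapomorphy for {Ichnites, Ophiops, Stenella, Xiphina}.
Only Ophiops and Xiphina show the derived state 'present' for Trait 4, supporting them as a clade.
Trait 5 (derived state 'present') is shared by all ingroup taxa — unites the whole ingroup.
Trait 6: derived state 'absent' in Stenella only — an autapomorphy, so it tells us nothing about relationships among taxa.
Most parsimonious ingroup topology: (((Ophiops,Xiphina),(Ichnites,Stenella)),Neoensis).
The clade {Ichnites, Ophiops, Stenella, Xiphina} is supported by Trait 3: its derived state 'present' occurs in exactly those taxa and in no other taxon (including the outgroup).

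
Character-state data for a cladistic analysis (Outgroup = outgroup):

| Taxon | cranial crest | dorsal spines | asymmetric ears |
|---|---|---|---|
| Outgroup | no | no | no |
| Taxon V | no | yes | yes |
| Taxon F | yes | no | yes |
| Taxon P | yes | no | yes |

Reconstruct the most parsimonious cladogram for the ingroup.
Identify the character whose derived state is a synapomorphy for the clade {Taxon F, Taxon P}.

cranial crest

The outgroup has state 'no' for every character, so 'yes' is the derived state throughout.
cranial crest: derived state 'yes' in Taxon F and Taxon P only — synapomorphy for {Taxon F, Taxon P}.
dorsal spines: derived state 'yes' in Taxon V only — an autapomorphy, so it tells us nothing about relationships among taxa.
All ingroup taxa share the derived state 'yes' for asymmetric ears; it defines the ingroup but does not resolve relationships within it.
Most parsimonious ingroup topology: (Taxon V,(Taxon F,Taxon P)).
The clade {Taxon F, Taxon P} is supported by cranial crest: its derived state 'yes' occurs in exactly those taxa and in no other taxon (including the outgroup).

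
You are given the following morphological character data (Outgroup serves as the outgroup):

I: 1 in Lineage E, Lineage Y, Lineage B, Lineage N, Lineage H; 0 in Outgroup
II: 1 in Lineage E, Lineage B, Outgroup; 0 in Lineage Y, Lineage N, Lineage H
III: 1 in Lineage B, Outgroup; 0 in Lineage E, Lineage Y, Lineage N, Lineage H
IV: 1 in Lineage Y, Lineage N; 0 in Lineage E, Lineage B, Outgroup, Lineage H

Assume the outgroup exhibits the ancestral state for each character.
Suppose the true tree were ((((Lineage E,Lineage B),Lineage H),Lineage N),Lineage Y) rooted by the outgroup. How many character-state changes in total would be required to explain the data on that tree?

Map each character onto ((((Lineage E,Lineage B),Lineage H),Lineage N),Lineage Y) (rooted by Outgroup) and count the minimum state changes it requires (Fitch parsimony):
I: 1; II: 2; III: 2; IV: 2.
Total tree length = 7.

7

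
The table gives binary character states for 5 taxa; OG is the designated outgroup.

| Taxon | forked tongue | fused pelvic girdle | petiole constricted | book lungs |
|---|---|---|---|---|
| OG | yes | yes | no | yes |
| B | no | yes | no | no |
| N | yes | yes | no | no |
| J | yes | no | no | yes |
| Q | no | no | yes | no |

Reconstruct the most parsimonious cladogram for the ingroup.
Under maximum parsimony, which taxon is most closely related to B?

Q

Character polarity is set by the outgroup: the derived state is whichever differs from the outgroup's state, so for forked tongue, fused pelvic girdle, book lungs the derived state is 'no', and for the remaining characters it is 'yes'.
forked tongue: derived state 'no' in B and Q only — synapomorphy for {B, Q}.
fused pelvic girdle groups J and Q, which is incompatible with the clades supported by the remaining characters; treating it as convergent (homoplasy) costs fewer steps than any alternative tree.
petiole constricted (derived state 'yes') is unique to Q (autapomorphy; uninformative for grouping).
book lungs (derived state 'no') is shared by B, N, and Q — a synapomorphy uniting that clade.
Most parsimonious ingroup topology: (((B,Q),N),J).
B and Q form a cherry on this tree, so they are sister taxa.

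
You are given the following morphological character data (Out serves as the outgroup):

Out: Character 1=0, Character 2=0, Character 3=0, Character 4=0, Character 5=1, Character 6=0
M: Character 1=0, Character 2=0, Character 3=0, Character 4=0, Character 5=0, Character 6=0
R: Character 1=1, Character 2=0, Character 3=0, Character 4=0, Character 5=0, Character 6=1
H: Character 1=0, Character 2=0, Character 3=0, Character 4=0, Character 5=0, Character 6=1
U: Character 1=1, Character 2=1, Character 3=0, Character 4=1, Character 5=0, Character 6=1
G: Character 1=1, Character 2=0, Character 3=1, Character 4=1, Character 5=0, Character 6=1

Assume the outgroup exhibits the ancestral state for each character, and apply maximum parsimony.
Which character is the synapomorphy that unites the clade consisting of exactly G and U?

Character 4

Character polarity is set by the outgroup: the derived state is whichever differs from the outgroup's state, so for Character 5 the derived state is '0', and for the remaining characters it is '1'.
Character 1 (derived state '1') is shared by G, R, and U — a synapomorphy uniting that clade.
Character 2 (derived state '1') is unique to U (autapomorphy; uninformative for grouping).
Character 3 (derived state '1') is unique to G (autapomorphy; uninformative for grouping).
Only G and U show the derived state '1' for Character 4, supporting them as a clade.
All ingroup taxa share the derived state '0' for Character 5; it defines the ingroup but does not resolve relationships within it.
Only G, H, R, and U show the derived state '1' for Character 6, supporting them as a clade.
Most parsimonious ingroup topology: (M,((R,(U,G)),H)).
The clade {G, U} is supported by Character 4: its derived state '1' occurs in exactly those taxa and in no other taxon (including the outgroup).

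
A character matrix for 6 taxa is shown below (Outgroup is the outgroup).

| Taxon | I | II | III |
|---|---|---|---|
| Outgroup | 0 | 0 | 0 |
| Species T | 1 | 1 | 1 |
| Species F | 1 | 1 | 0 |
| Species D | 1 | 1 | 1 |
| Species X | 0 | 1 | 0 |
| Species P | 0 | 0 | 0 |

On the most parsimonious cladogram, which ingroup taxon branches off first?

Species P

The outgroup has state '0' for every character, so '1' is the derived state throughout.
I: derived state '1' in Species D, Species F, and Species T only — synapomorphy for {Species D, Species F, Species T}.
II: derived state '1' in Species D, Species F, Species T, and Species X only — synapomorphy for {Species D, Species F, Species T, Species X}.
III (derived state '1') is shared by Species D and Species T — a synapomorphy uniting that clade.
Most parsimonious ingroup topology: ((((Species T,Species D),Species F),Species X),Species P).
Species P is sister to the clade containing all other ingroup taxa, so it is the earliest-diverging (most basal) ingroup lineage.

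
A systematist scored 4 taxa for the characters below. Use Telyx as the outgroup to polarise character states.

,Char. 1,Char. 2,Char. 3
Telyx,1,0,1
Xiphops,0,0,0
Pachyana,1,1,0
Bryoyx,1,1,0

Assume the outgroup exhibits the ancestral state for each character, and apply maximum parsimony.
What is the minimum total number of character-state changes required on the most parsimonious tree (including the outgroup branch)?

Character polarity is set by the outgroup: the derived state is whichever differs from the outgroup's state, so for Char. 1, Char. 3 the derived state is '0', and for the remaining characters it is '1'.
Char. 1: derived state '0' in Xiphops only — an autapomorphy, so it tells us nothing about relationships among taxa.
Char. 2 (derived state '1') is shared by Bryoyx and Pachyana — a synapomorphy uniting that clade.
Char. 3 (derived state '0') is shared by all ingroup taxa — unites the whole ingroup.
Most parsimonious ingroup topology: (Xiphops,(Pachyana,Bryoyx)).
Changes per character on this tree: Char. 1: 1; Char. 2: 1; Char. 3: 1.
Total = 3.

3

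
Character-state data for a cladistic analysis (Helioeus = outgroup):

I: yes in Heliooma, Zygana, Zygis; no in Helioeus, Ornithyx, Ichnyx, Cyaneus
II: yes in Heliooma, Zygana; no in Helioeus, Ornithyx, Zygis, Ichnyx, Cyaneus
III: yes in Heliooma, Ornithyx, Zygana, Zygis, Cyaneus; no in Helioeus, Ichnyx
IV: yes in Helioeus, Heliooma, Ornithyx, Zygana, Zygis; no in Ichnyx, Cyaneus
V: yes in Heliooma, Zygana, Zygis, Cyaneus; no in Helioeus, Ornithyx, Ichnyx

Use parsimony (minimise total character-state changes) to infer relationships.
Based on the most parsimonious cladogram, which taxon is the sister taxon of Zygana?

Heliooma

Character polarity is set by the outgroup: the derived state is whichever differs from the outgroup's state, so for IV the derived state is 'no', and for the remaining characters it is 'yes'.
Only Heliooma, Zygana, and Zygis show the derived state 'yes' for I, supporting them as a clade.
II (derived state 'yes') is shared by Heliooma and Zygana — a synapomorphy uniting that clade.
III (derived state 'yes') is shared by Cyaneus, Heliooma, Ornithyx, Zygana, and Zygis — a synapomorphy uniting that clade.
IV (state 'no') occurs in Cyaneus and Ichnyx but conflicts with the nesting implied by the other characters — most parsimoniously interpreted as homoplasy.
Only Cyaneus, Heliooma, Zygana, and Zygis show the derived state 'yes' for V, supporting them as a clade.
Most parsimonious ingroup topology: (((((Heliooma,Zygana),Zygis),Cyaneus),Ornithyx),Ichnyx).
Zygana and Heliooma form a cherry on this tree, so they are sister taxa.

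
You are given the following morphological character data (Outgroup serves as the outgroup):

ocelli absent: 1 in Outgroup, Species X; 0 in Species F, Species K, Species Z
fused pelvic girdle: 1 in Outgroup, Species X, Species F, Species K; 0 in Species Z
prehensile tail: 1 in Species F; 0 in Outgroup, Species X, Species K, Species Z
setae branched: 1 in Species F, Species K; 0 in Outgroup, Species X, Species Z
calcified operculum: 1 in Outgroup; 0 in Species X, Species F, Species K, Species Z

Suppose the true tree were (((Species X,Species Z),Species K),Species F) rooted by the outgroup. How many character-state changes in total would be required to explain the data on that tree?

7

Map each character onto (((Species X,Species Z),Species K),Species F) (rooted by Outgroup) and count the minimum state changes it requires (Fitch parsimony):
ocelli absent: 2; fused pelvic girdle: 1; prehensile tail: 1; setae branched: 2; calcified operculum: 1.
Total tree length = 7.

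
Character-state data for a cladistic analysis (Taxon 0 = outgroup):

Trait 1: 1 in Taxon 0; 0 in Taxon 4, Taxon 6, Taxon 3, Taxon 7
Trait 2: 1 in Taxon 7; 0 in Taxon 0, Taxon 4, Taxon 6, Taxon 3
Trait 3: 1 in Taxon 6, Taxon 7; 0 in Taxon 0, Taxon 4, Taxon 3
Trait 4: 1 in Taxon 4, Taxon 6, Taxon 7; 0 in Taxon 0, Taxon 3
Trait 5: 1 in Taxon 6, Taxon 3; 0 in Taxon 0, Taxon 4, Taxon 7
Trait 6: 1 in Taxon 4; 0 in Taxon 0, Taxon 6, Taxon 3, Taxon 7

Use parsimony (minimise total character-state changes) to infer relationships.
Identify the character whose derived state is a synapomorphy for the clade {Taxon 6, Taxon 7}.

Trait 3

Character polarity is set by the outgroup: the derived state is whichever differs from the outgroup's state, so for Trait 1 the derived state is '0', and for the remaining characters it is '1'.
All ingroup taxa share the derived state '0' for Trait 1; it defines the ingroup but does not resolve relationships within it.
Trait 2: derived state '1' in Taxon 7 only — an autapomorphy, so it tells us nothing about relationships among taxa.
Only Taxon 6 and Taxon 7 show the derived state '1' for Trait 3, supporting them as a clade.
Trait 4: derived state '1' in Taxon 4, Taxon 6, and Taxon 7 only — synapomorphy for {Taxon 4, Taxon 6, Taxon 7}.
Trait 5 groups Taxon 3 and Taxon 6, which is incompatible with the clades supported by the remaining characters; treating it as convergent (homoplasy) costs fewer steps than any alternative tree.
Trait 6 (derived state '1') is unique to Taxon 4 (autapomorphy; uninformative for grouping).
Most parsimonious ingroup topology: ((Taxon 4,(Taxon 6,Taxon 7)),Taxon 3).
The clade {Taxon 6, Taxon 7} is supported by Trait 3: its derived state '1' occurs in exactly those taxa and in no other taxon (including the outgroup).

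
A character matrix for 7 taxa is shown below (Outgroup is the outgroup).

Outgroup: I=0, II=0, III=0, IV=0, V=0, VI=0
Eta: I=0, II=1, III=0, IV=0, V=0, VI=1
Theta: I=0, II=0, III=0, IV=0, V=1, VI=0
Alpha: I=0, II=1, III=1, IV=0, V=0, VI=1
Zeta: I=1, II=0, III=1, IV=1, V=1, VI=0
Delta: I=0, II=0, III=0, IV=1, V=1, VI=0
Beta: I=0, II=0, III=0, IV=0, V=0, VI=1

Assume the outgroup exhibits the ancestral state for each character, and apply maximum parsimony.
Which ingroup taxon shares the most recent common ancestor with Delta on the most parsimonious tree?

Zeta

The outgroup has state '0' for every character, so '1' is the derived state throughout.
I: derived state '1' in Zeta only — an autapomorphy, so it tells us nothing about relationships among taxa.
Only Alpha and Eta show the derived state '1' for II, supporting them as a clade.
III (state '1') occurs in Alpha and Zeta but conflicts with the nesting implied by the other characters — most parsimoniously interpreted as homoplasy.
Only Delta and Zeta show the derived state '1' for IV, supporting them as a clade.
V (derived state '1') is shared by Delta, Theta, and Zeta — a synapomorphy uniting that clade.
VI: derived state '1' in Alpha, Beta, and Eta only — synapomorphy for {Alpha, Beta, Eta}.
Most parsimonious ingroup topology: (((Eta,Alpha),Beta),(Theta,(Zeta,Delta))).
Delta and Zeta form a cherry on this tree, so they are sister taxa.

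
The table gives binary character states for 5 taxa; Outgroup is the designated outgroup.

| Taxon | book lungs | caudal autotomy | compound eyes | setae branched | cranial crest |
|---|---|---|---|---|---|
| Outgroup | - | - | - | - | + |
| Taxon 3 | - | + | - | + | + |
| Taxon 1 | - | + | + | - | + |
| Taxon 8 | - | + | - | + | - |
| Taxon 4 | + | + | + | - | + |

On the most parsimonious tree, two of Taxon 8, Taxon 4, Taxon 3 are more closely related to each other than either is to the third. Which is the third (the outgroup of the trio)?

Character polarity is set by the outgroup: the derived state is whichever differs from the outgroup's state, so for cranial crest the derived state is '-', and for the remaining characters it is '+'.
book lungs (derived state '+') is unique to Taxon 4 (autapomorphy; uninformative for grouping).
All ingroup taxa share the derived state '+' for caudal autotomy; it defines the ingroup but does not resolve relationships within it.
compound eyes (derived state '+') is shared by Taxon 1 and Taxon 4 — a synapomorphy uniting that clade.
Only Taxon 3 and Taxon 8 show the derived state '+' for setae branched, supporting them as a clade.
cranial crest (derived state '-') is unique to Taxon 8 (autapomorphy; uninformative for grouping).
Most parsimonious ingroup topology: ((Taxon 3,Taxon 8),(Taxon 1,Taxon 4)).
Taxon 8 and Taxon 3 share a more recent common ancestor with each other than either does with Taxon 4, so Taxon 4 is the least closely related of the three.

Taxon 4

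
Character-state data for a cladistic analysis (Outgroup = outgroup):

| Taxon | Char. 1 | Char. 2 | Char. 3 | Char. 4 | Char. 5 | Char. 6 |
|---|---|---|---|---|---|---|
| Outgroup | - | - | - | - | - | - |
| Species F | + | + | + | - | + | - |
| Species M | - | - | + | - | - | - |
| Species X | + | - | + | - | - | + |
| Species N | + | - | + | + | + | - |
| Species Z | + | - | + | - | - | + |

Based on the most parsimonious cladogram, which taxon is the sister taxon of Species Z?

The outgroup has state '-' for every character, so '+' is the derived state throughout.
Char. 1 (derived state '+') is shared by Species F, Species N, Species X, and Species Z — a synapomorphy uniting that clade.
Char. 2: derived state '+' in Species F only — an autapomorphy, so it tells us nothing about relationships among taxa.
All ingroup taxa share the derived state '+' for Char. 3; it defines the ingroup but does not resolve relationships within it.
Char. 4 (derived state '+') is unique to Species N (autapomorphy; uninformative for grouping).
Char. 5 (derived state '+') is shared by Species F and Species N — a synapomorphy uniting that clade.
Only Species X and Species Z show the derived state '+' for Char. 6, supporting them as a clade.
Most parsimonious ingroup topology: (((Species F,Species N),(Species X,Species Z)),Species M).
Species Z and Species X form a cherry on this tree, so they are sister taxa.

Species X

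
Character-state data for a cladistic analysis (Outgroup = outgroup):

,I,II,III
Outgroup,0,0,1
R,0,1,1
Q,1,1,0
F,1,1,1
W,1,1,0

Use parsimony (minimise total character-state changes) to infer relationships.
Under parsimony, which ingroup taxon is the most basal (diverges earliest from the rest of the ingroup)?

Character polarity is set by the outgroup: the derived state is whichever differs from the outgroup's state, so for III the derived state is '0', and for the remaining characters it is '1'.
Only F, Q, and W show the derived state '1' for I, supporting them as a clade.
All ingroup taxa share the derived state '1' for II; it defines the ingroup but does not resolve relationships within it.
III: derived state '0' in Q and W only — synapomorphy for {Q, W}.
Most parsimonious ingroup topology: (R,((Q,W),F)).
R is sister to the clade containing all other ingroup taxa, so it is the earliest-diverging (most basal) ingroup lineage.

R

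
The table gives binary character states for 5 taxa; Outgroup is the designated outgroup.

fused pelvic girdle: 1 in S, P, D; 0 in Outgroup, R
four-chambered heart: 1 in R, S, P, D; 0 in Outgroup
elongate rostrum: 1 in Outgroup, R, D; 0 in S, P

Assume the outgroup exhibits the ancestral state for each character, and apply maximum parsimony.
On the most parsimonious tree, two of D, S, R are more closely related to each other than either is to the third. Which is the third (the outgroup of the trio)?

Character polarity is set by the outgroup: the derived state is whichever differs from the outgroup's state, so for elongate rostrum the derived state is '0', and for the remaining characters it is '1'.
fused pelvic girdle (derived state '1') is shared by D, P, and S — a synapomorphy uniting that clade.
four-chambered heart (derived state '1') is shared by all ingroup taxa — unites the whole ingroup.
elongate rostrum: derived state '0' in P and S only — synapomorphy for {P, S}.
Most parsimonious ingroup topology: (R,((S,P),D)).
S and D share a more recent common ancestor with each other than either does with R, so R is the least closely related of the three.

R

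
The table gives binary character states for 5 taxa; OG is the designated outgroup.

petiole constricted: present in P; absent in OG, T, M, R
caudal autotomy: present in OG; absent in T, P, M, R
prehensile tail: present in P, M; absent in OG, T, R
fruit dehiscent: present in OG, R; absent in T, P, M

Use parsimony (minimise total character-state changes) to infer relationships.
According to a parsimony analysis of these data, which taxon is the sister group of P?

Character polarity is set by the outgroup: the derived state is whichever differs from the outgroup's state, so for caudal autotomy, fruit dehiscent the derived state is 'absent', and for the remaining characters it is 'present'.
petiole constricted (derived state 'present') is unique to P (autapomorphy; uninformative for grouping).
All ingroup taxa share the derived state 'absent' for caudal autotomy; it defines the ingroup but does not resolve relationships within it.
prehensile tail (derived state 'present') is shared by M and P — a synapomorphy uniting that clade.
Only M, P, and T show the derived state 'absent' for fruit dehiscent, supporting them as a clade.
Most parsimonious ingroup topology: ((T,(P,M)),R).
P and M form a cherry on this tree, so they are sister taxa.

M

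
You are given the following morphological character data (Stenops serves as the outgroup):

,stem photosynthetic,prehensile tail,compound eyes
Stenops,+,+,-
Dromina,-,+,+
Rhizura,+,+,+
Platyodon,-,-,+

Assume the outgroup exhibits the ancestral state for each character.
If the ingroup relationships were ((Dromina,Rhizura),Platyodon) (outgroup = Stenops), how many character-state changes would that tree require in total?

Map each character onto ((Dromina,Rhizura),Platyodon) (rooted by Stenops) and count the minimum state changes it requires (Fitch parsimony):
stem photosynthetic: 2; prehensile tail: 1; compound eyes: 1.
Total tree length = 4.

4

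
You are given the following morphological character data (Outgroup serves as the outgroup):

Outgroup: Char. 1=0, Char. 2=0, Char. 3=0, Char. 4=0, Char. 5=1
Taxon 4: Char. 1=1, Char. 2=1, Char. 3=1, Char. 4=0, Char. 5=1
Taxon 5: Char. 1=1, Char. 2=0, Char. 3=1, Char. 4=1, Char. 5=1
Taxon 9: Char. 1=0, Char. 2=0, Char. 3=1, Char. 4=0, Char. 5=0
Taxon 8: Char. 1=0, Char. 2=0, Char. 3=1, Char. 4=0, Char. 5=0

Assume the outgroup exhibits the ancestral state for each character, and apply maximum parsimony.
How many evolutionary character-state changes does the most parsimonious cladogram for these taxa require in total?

Character polarity is set by the outgroup: the derived state is whichever differs from the outgroup's state, so for Char. 5 the derived state is '0', and for the remaining characters it is '1'.
Char. 1: derived state '1' in Taxon 4 and Taxon 5 only — synapomorphy for {Taxon 4, Taxon 5}.
Char. 2: derived state '1' in Taxon 4 only — an autapomorphy, so it tells us nothing about relationships among taxa.
Char. 3 (derived state '1') is shared by all ingroup taxa — unites the whole ingroup.
Char. 4: derived state '1' in Taxon 5 only — an autapomorphy, so it tells us nothing about relationships among taxa.
Only Taxon 8 and Taxon 9 show the derived state '0' for Char. 5, supporting them as a clade.
Most parsimonious ingroup topology: ((Taxon 4,Taxon 5),(Taxon 9,Taxon 8)).
Changes per character on this tree: Char. 1: 1; Char. 2: 1; Char. 3: 1; Char. 4: 1; Char. 5: 1.
Total = 5.

5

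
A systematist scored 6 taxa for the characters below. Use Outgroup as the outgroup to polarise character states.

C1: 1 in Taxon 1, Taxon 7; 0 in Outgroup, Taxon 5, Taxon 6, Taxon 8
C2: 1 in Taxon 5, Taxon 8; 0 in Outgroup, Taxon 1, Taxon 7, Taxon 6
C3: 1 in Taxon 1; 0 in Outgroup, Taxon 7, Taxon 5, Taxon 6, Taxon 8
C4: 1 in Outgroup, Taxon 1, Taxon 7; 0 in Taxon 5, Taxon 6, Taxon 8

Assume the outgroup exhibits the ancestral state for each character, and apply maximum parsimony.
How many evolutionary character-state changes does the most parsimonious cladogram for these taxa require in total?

Character polarity is set by the outgroup: the derived state is whichever differs from the outgroup's state, so for C4 the derived state is '0', and for the remaining characters it is '1'.
Only Taxon 1 and Taxon 7 show the derived state '1' for C1, supporting them as a clade.
C2 (derived state '1') is shared by Taxon 5 and Taxon 8 — a synapomorphy uniting that clade.
C3: derived state '1' in Taxon 1 only — an autapomorphy, so it tells us nothing about relationships among taxa.
Only Taxon 5, Taxon 6, and Taxon 8 show the derived state '0' for C4, supporting them as a clade.
Most parsimonious ingroup topology: ((Taxon 1,Taxon 7),((Taxon 5,Taxon 8),Taxon 6)).
Changes per character on this tree: C1: 1; C2: 1; C3: 1; C4: 1.
Total = 4.

4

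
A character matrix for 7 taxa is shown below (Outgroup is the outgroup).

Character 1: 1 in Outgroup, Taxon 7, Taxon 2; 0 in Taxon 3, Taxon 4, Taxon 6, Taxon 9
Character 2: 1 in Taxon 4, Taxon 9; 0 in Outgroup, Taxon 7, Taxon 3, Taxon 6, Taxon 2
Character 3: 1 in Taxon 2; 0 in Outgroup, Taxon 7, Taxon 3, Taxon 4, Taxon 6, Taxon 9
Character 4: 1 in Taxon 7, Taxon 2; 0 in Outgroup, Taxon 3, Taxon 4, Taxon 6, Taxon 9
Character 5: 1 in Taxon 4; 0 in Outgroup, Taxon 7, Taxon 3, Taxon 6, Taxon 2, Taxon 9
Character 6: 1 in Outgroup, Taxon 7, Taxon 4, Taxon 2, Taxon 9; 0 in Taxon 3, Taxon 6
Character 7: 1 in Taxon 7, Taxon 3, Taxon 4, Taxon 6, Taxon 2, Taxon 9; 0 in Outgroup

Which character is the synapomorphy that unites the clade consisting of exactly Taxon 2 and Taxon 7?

Character 4

Character polarity is set by the outgroup: the derived state is whichever differs from the outgroup's state, so for Character 1, Character 6 the derived state is '0', and for the remaining characters it is '1'.
Character 1: derived state '0' in Taxon 3, Taxon 4, Taxon 6, and Taxon 9 only — synapomorphy for {Taxon 3, Taxon 4, Taxon 6, Taxon 9}.
Character 2: derived state '1' in Taxon 4 and Taxon 9 only — synapomorphy for {Taxon 4, Taxon 9}.
Character 3: derived state '1' in Taxon 2 only — an autapomorphy, so it tells us nothing about relationships among taxa.
Character 4 (derived state '1') is shared by Taxon 2 and Taxon 7 — a synapomorphy uniting that clade.
Character 5 (derived state '1') is unique to Taxon 4 (autapomorphy; uninformative for grouping).
Character 6: derived state '0' in Taxon 3 and Taxon 6 only — synapomorphy for {Taxon 3, Taxon 6}.
Character 7 (derived state '1') is shared by all ingroup taxa — unites the whole ingroup.
Most parsimonious ingroup topology: ((Taxon 7,Taxon 2),((Taxon 3,Taxon 6),(Taxon 4,Taxon 9))).
The clade {Taxon 2, Taxon 7} is supported by Character 4: its derived state '1' occurs in exactly those taxa and in no other taxon (including the outgroup).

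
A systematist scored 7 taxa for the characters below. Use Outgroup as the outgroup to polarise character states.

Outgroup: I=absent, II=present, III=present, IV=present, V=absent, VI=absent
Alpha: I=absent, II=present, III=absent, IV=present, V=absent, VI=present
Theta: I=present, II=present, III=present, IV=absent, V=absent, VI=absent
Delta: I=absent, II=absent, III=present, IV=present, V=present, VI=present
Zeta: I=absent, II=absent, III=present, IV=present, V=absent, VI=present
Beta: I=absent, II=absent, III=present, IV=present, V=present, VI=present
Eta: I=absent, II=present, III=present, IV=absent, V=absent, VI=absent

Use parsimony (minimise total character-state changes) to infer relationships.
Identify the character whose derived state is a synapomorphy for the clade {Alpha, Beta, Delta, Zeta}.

VI

Character polarity is set by the outgroup: the derived state is whichever differs from the outgroup's state, so for II, III, IV the derived state is 'absent', and for the remaining characters it is 'present'.
I: derived state 'present' in Theta only — an autapomorphy, so it tells us nothing about relationships among taxa.
Only Beta, Delta, and Zeta show the derived state 'absent' for II, supporting them as a clade.
III: derived state 'absent' in Alpha only — an autapomorphy, so it tells us nothing about relationships among taxa.
Only Eta and Theta show the derived state 'absent' for IV, supporting them as a clade.
V: derived state 'present' in Beta and Delta only — synapomorphy for {Beta, Delta}.
Only Alpha, Beta, Delta, and Zeta show the derived state 'present' for VI, supporting them as a clade.
Most parsimonious ingroup topology: ((Alpha,((Delta,Beta),Zeta)),(Theta,Eta)).
The clade {Alpha, Beta, Delta, Zeta} is supported by VI: its derived state 'present' occurs in exactly those taxa and in no other taxon (including the outgroup).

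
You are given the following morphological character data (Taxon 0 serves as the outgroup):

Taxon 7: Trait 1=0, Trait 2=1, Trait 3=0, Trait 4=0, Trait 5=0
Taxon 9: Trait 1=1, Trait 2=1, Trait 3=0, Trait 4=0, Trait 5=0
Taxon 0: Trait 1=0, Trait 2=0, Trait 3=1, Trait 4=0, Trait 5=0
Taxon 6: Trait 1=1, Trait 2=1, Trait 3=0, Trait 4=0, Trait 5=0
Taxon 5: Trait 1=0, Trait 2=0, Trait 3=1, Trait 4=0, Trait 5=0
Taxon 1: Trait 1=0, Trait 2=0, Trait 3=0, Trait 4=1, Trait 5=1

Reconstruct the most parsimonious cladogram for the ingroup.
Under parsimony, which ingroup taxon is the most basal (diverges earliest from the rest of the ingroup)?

Character polarity is set by the outgroup: the derived state is whichever differs from the outgroup's state, so for Trait 3 the derived state is '0', and for the remaining characters it is '1'.
Only Taxon 6 and Taxon 9 show the derived state '1' for Trait 1, supporting them as a clade.
Trait 2 (derived state '1') is shared by Taxon 6, Taxon 7, and Taxon 9 — a synapomorphy uniting that clade.
Trait 3 (derived state '0') is shared by Taxon 1, Taxon 6, Taxon 7, and Taxon 9 — a synapomorphy uniting that clade.
Trait 4 (derived state '1') is unique to Taxon 1 (autapomorphy; uninformative for grouping).
Trait 5: derived state '1' in Taxon 1 only — an autapomorphy, so it tells us nothing about relationships among taxa.
Most parsimonious ingroup topology: ((((Taxon 6,Taxon 9),Taxon 7),Taxon 1),Taxon 5).
Taxon 5 is sister to the clade containing all other ingroup taxa, so it is the earliest-diverging (most basal) ingroup lineage.

Taxon 5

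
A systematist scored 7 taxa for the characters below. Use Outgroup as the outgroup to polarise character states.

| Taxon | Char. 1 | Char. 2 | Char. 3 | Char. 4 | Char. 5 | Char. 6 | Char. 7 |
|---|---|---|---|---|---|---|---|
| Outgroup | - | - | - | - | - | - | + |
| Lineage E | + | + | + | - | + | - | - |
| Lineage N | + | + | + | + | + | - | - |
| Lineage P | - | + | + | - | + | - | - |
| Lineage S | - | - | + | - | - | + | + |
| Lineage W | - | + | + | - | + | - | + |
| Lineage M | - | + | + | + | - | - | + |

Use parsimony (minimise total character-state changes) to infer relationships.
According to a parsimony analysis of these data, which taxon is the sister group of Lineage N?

Character polarity is set by the outgroup: the derived state is whichever differs from the outgroup's state, so for Char. 7 the derived state is '-', and for the remaining characters it is '+'.
Char. 1: derived state '+' in Lineage E and Lineage N only — synapomorphy for {Lineage E, Lineage N}.
Only Lineage E, Lineage M, Lineage N, Lineage P, and Lineage W show the derived state '+' for Char. 2, supporting them as a clade.
All ingroup taxa share the derived state '+' for Char. 3; it defines the ingroup but does not resolve relationships within it.
Char. 4 (state '+') occurs in Lineage M and Lineage N but conflicts with the nesting implied by the other characters — most parsimoniously interpreted as homoplasy.
Only Lineage E, Lineage N, Lineage P, and Lineage W show the derived state '+' for Char. 5, supporting them as a clade.
Char. 6 (derived state '+') is unique to Lineage S (autapomorphy; uninformative for grouping).
Char. 7 (derived state '-') is shared by Lineage E, Lineage N, and Lineage P — a synapomorphy uniting that clade.
Most parsimonious ingroup topology: (((((Lineage E,Lineage N),Lineage P),Lineage W),Lineage M),Lineage S).
Lineage N and Lineage E form a cherry on this tree, so they are sister taxa.

Lineage E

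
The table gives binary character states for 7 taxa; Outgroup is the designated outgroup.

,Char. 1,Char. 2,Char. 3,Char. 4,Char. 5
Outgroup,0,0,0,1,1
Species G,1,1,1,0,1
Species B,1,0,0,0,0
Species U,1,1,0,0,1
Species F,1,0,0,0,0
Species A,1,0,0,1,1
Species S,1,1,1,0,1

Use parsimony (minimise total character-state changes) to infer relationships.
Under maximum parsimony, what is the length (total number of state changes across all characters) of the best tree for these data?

5

Character polarity is set by the outgroup: the derived state is whichever differs from the outgroup's state, so for Char. 4, Char. 5 the derived state is '0', and for the remaining characters it is '1'.
Char. 1 (derived state '1') is shared by all ingroup taxa — unites the whole ingroup.
Char. 2: derived state '1' in Species G, Species S, and Species U only — synapomorphy for {Species G, Species S, Species U}.
Char. 3: derived state '1' in Species G and Species S only — synapomorphy for {Species G, Species S}.
Only Species B, Species F, Species G, Species S, and Species U show the derived state '0' for Char. 4, supporting them as a clade.
Char. 5 (derived state '0') is shared by Species B and Species F — a synapomorphy uniting that clade.
Most parsimonious ingroup topology: ((((Species G,Species S),Species U),(Species B,Species F)),Species A).
Changes per character on this tree: Char. 1: 1; Char. 2: 1; Char. 3: 1; Char. 4: 1; Char. 5: 1.
Total = 5.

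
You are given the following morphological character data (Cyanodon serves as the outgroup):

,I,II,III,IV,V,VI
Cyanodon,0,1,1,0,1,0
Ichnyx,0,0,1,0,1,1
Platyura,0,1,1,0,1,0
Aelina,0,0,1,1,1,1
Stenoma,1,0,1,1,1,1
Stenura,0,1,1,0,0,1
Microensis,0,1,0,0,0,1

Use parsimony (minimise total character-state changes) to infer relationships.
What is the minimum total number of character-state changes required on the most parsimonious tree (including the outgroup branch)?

6

Character polarity is set by the outgroup: the derived state is whichever differs from the outgroup's state, so for II, III, V the derived state is '0', and for the remaining characters it is '1'.
I (derived state '1') is unique to Stenoma (autapomorphy; uninformative for grouping).
II: derived state '0' in Aelina, Ichnyx, and Stenoma only — synapomorphy for {Aelina, Ichnyx, Stenoma}.
III: derived state '0' in Microensis only — an autapomorphy, so it tells us nothing about relationships among taxa.
IV (derived state '1') is shared by Aelina and Stenoma — a synapomorphy uniting that clade.
V (derived state '0') is shared by Microensis and Stenura — a synapomorphy uniting that clade.
VI (derived state '1') is shared by Aelina, Ichnyx, Microensis, Stenoma, and Stenura — a synapomorphy uniting that clade.
Most parsimonious ingroup topology: (((Ichnyx,(Aelina,Stenoma)),(Stenura,Microensis)),Platyura).
Changes per character on this tree: I: 1; II: 1; III: 1; IV: 1; V: 1; VI: 1.
Total = 6.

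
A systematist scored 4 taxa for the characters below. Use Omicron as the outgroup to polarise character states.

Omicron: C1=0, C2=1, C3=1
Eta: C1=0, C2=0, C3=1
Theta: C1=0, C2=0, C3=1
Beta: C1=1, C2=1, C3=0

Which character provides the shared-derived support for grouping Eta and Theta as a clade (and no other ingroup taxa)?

Character polarity is set by the outgroup: the derived state is whichever differs from the outgroup's state, so for C2, C3 the derived state is '0', and for the remaining characters it is '1'.
C1: derived state '1' in Beta only — an autapomorphy, so it tells us nothing about relationships among taxa.
Only Eta and Theta show the derived state '0' for C2, supporting them as a clade.
C3: derived state '0' in Beta only — an autapomorphy, so it tells us nothing about relationships among taxa.
Most parsimonious ingroup topology: ((Eta,Theta),Beta).
The clade {Eta, Theta} is supported by C2: its derived state '0' occurs in exactly those taxa and in no other taxon (including the outgroup).

C2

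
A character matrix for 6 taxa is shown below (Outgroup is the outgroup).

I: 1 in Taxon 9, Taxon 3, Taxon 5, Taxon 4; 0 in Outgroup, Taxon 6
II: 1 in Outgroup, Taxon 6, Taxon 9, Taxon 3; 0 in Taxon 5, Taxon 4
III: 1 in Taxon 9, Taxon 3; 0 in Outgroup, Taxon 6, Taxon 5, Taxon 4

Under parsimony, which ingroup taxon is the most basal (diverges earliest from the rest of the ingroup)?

Taxon 6

Character polarity is set by the outgroup: the derived state is whichever differs from the outgroup's state, so for II the derived state is '0', and for the remaining characters it is '1'.
Only Taxon 3, Taxon 4, Taxon 5, and Taxon 9 show the derived state '1' for I, supporting them as a clade.
Only Taxon 4 and Taxon 5 show the derived state '0' for II, supporting them as a clade.
III: derived state '1' in Taxon 3 and Taxon 9 only — synapomorphy for {Taxon 3, Taxon 9}.
Most parsimonious ingroup topology: (Taxon 6,((Taxon 9,Taxon 3),(Taxon 5,Taxon 4))).
Taxon 6 is sister to the clade containing all other ingroup taxa, so it is the earliest-diverging (most basal) ingroup lineage.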